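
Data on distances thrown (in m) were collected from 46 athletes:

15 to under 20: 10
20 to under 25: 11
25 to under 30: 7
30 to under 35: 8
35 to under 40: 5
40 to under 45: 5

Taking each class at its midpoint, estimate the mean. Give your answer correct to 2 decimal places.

27.72

Midpoints: 17.5, 22.5, 27.5, 32.5, 37.5, 42.5
Σfm = 10×17.5 + 11×22.5 + 7×27.5 + 8×32.5 + 5×37.5 + 5×42.5 = 1275
n = Σf = 46
Mean = 1275 / 46 = 27.7174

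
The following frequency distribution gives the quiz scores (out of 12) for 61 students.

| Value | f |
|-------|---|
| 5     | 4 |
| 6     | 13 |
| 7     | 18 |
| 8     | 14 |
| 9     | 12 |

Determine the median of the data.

7

Cumulative frequencies: 4, 17, 35, 49, 61
n = 61, so the median is the value in position (n+1)/2 = 31.
Position 31 falls at value 7.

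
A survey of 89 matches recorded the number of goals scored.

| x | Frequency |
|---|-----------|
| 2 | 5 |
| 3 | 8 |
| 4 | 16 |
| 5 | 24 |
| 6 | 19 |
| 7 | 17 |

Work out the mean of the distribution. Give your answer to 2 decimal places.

5.07

Values: 2, 3, 4, 5, 6, 7
Σfx = 5×2 + 8×3 + 16×4 + 24×5 + 19×6 + 17×7 = 451
n = Σf = 89
Mean = 451 / 89 = 5.0674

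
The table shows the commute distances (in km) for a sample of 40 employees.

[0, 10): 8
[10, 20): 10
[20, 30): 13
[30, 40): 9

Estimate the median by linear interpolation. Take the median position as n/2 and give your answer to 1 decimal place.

21.5

Cumulative frequencies: 8, 18, 31, 40
n = 40; position = n/2 = 20.
This falls in the class [20, 30): L = 20, F = 18, f = 13, h = 10.
Median ≈ 20 + ((20 − 18) / 13) × 10 = 21.5385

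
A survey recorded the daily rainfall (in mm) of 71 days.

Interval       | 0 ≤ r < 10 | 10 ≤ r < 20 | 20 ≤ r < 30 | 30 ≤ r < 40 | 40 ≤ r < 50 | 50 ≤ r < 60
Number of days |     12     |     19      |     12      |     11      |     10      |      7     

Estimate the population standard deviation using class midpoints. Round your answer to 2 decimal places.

Midpoints: 5, 15, 25, 35, 45, 55
n = 71, Σfm = 1865, mean = 26.2676
Σfm² = 66975
Σf(m − x̄)² = Σfm² − (Σfm)²/n = 66975 − 1865²/71 = 17985.9155
Population variance = 17985.9155 / 71 = 253.3228
Standard deviation = √253.3228 = 15.9161

15.92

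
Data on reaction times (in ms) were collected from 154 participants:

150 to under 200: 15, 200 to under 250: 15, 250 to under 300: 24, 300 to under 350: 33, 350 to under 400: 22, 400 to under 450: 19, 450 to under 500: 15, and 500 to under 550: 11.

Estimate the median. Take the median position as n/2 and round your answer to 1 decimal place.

Cumulative frequencies: 15, 30, 54, 87, 109, 128, 143, 154
n = 154; position = n/2 = 77.
This falls in the class 300 to under 350: L = 300, F = 54, f = 33, h = 50.
Median ≈ 300 + ((77 − 54) / 33) × 50 = 334.8485

334.8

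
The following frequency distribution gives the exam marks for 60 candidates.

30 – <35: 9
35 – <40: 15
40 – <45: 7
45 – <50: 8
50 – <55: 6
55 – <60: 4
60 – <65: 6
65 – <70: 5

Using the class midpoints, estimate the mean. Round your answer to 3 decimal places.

46.500

Midpoints: 32.5, 37.5, 42.5, 47.5, 52.5, 57.5, 62.5, 67.5
Σfm = 9×32.5 + 15×37.5 + 7×42.5 + 8×47.5 + 6×52.5 + 4×57.5 + 6×62.5 + 5×67.5 = 2790
n = Σf = 60
Mean = 2790 / 60 = 46.5000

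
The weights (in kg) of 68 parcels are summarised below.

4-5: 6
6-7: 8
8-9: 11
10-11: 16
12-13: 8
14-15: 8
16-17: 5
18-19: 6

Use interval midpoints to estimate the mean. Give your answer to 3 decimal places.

Midpoints: 4.5, 6.5, 8.5, 10.5, 12.5, 14.5, 16.5, 18.5
Σfm = 6×4.5 + 8×6.5 + 11×8.5 + 16×10.5 + 8×12.5 + 8×14.5 + 5×16.5 + 6×18.5 = 750
n = Σf = 68
Mean = 750 / 68 = 11.0294

11.029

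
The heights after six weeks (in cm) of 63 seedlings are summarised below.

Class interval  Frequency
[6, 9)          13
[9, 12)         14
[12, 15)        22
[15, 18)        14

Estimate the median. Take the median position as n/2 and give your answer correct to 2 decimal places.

Cumulative frequencies: 13, 27, 49, 63
n = 63; position = n/2 = 31.5.
This falls in the class [12, 15): L = 12, F = 27, f = 22, h = 3.
Median ≈ 12 + ((31.5 − 27) / 22) × 3 = 12.6136

12.61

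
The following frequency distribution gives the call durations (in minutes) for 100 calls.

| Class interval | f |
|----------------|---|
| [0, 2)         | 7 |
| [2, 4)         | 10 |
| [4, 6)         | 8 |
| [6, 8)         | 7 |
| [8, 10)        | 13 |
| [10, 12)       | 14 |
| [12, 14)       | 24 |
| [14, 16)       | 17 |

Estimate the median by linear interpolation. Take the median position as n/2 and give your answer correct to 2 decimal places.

10.71

Cumulative frequencies: 7, 17, 25, 32, 45, 59, 83, 100
n = 100; position = n/2 = 50.
This falls in the class [10, 12): L = 10, F = 45, f = 14, h = 2.
Median ≈ 10 + ((50 − 45) / 14) × 2 = 10.7143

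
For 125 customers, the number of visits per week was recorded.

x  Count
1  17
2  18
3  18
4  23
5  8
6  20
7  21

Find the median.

Cumulative frequencies: 17, 35, 53, 76, 84, 104, 125
n = 125, so the median is the value in position (n+1)/2 = 63.
Position 63 falls at value 4.

4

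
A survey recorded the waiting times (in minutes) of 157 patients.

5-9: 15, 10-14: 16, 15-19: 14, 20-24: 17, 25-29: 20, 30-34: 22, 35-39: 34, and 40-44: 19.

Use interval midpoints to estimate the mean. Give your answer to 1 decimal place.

26.8

Midpoints: 7, 12, 17, 22, 27, 32, 37, 42
Σfm = 15×7 + 16×12 + 14×17 + 17×22 + 20×27 + 22×32 + 34×37 + 19×42 = 4209
n = Σf = 157
Mean = 4209 / 157 = 26.8089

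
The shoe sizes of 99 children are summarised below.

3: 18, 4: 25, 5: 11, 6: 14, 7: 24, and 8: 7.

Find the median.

Cumulative frequencies: 18, 43, 54, 68, 92, 99
n = 99, so the median is the value in position (n+1)/2 = 50.
Position 50 falls at value 5.

5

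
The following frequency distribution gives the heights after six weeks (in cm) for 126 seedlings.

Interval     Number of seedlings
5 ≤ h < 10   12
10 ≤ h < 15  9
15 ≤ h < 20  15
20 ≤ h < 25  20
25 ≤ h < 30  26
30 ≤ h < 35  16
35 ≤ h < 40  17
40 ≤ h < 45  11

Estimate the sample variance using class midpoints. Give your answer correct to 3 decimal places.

Midpoints: 7.5, 12.5, 17.5, 22.5, 27.5, 32.5, 37.5, 42.5
n = 126, Σfm = 3255, mean = 25.8333
Σfm² = 97137.5
Σf(m − x̄)² = Σfm² − (Σfm)²/n = 97137.5 − 3255²/126 = 13050.0000
Sample variance = 13050.0000 / 125 = 104.4000

104.400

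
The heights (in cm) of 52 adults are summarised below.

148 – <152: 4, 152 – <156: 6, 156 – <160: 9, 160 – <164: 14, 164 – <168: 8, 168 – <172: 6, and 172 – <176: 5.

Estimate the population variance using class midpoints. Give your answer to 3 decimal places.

Midpoints: 150, 154, 158, 162, 166, 170, 174
n = 52, Σfm = 8432, mean = 162.1538
Σfm² = 1369616
Σf(m − x̄)² = Σfm² − (Σfm)²/n = 1369616 − 8432²/52 = 2334.7692
Population variance = 2334.7692 / 52 = 44.8994

44.899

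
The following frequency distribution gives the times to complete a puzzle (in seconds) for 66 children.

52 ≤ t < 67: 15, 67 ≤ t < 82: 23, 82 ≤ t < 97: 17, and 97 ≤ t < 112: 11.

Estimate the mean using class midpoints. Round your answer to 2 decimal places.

79.95

Midpoints: 59.5, 74.5, 89.5, 104.5
Σfm = 15×59.5 + 23×74.5 + 17×89.5 + 11×104.5 = 5277
n = Σf = 66
Mean = 5277 / 66 = 79.9545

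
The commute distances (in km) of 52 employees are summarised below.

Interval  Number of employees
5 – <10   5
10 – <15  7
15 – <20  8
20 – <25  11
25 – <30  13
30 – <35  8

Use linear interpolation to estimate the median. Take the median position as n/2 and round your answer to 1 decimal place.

Cumulative frequencies: 5, 12, 20, 31, 44, 52
n = 52; position = n/2 = 26.
This falls in the class 20 – <25: L = 20, F = 20, f = 11, h = 5.
Median ≈ 20 + ((26 − 20) / 11) × 5 = 22.7273

22.7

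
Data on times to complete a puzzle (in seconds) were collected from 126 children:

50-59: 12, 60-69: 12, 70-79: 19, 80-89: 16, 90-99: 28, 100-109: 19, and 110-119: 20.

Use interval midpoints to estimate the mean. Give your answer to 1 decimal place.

Midpoints: 54.5, 64.5, 74.5, 84.5, 94.5, 104.5, 114.5
Σfm = 12×54.5 + 12×64.5 + 19×74.5 + 16×84.5 + 28×94.5 + 19×104.5 + 20×114.5 = 11117
n = Σf = 126
Mean = 11117 / 126 = 88.2302

88.2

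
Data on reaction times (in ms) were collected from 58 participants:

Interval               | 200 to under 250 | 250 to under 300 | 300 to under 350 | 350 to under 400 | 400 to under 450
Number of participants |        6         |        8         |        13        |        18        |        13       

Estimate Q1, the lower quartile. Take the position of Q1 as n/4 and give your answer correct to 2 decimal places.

Cumulative frequencies: 6, 14, 27, 45, 58
n = 58; position = n/4 = 14.5.
This falls in the class 300 to under 350: L = 300, F = 14, f = 13, h = 50.
Lower quartile ≈ 300 + ((14.5 − 14) / 13) × 50 = 301.9231

301.92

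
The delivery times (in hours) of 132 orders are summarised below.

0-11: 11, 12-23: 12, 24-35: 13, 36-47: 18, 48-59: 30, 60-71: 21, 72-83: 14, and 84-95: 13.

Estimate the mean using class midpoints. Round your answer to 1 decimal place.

Midpoints: 5.5, 17.5, 29.5, 41.5, 53.5, 65.5, 77.5, 89.5
Σfm = 11×5.5 + 12×17.5 + 13×29.5 + 18×41.5 + 30×53.5 + 21×65.5 + 14×77.5 + 13×89.5 = 6630
n = Σf = 132
Mean = 6630 / 132 = 50.2273

50.2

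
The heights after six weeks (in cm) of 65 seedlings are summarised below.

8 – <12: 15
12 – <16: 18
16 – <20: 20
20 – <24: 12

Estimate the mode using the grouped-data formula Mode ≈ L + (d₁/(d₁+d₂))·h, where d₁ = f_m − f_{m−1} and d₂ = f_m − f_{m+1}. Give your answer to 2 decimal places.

Modal class: 16 – <20 (highest frequency 20).
d₁ = 20 − 18 = 2, d₂ = 20 − 12 = 8
Mode ≈ 16 + (2/(2+8)) × 4 = 16 + 0.8000 = 16.8000

16.80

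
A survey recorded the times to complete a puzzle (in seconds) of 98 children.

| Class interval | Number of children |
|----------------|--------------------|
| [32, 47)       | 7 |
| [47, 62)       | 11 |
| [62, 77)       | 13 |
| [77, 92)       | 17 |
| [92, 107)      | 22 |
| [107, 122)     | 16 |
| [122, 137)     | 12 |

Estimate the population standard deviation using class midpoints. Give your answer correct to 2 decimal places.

26.34

Midpoints: 39.5, 54.5, 69.5, 84.5, 99.5, 114.5, 129.5
n = 98, Σfm = 8791, mean = 89.7041
Σfm² = 856584.5
Σf(m − x̄)² = Σfm² − (Σfm)²/n = 856584.5 − 8791²/98 = 67995.9184
Population variance = 67995.9184 / 98 = 693.8359
Standard deviation = √693.8359 = 26.3408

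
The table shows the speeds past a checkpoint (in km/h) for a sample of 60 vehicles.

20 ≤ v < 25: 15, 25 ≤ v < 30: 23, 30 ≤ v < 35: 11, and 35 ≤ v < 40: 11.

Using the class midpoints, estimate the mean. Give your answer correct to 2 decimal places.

Midpoints: 22.5, 27.5, 32.5, 37.5
Σfm = 15×22.5 + 23×27.5 + 11×32.5 + 11×37.5 = 1740
n = Σf = 60
Mean = 1740 / 60 = 29.0000

29.00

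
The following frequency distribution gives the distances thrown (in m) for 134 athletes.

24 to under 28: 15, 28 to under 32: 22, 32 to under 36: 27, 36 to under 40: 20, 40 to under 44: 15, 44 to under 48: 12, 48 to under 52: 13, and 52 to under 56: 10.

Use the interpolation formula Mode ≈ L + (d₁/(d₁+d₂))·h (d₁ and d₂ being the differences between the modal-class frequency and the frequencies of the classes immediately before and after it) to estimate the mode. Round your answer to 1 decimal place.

33.7

Modal class: 32 to under 36 (highest frequency 27).
d₁ = 27 − 22 = 5, d₂ = 27 − 20 = 7
Mode ≈ 32 + (5/(5+7)) × 4 = 32 + 1.6667 = 33.6667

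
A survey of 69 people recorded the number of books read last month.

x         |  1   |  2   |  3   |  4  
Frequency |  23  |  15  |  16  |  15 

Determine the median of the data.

2

Cumulative frequencies: 23, 38, 54, 69
n = 69, so the median is the value in position (n+1)/2 = 35.
Position 35 falls at value 2.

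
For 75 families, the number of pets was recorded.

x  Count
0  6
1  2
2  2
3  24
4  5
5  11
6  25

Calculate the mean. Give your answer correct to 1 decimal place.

Values: 0, 1, 2, 3, 4, 5, 6
Σfx = 6×0 + 2×1 + 2×2 + 24×3 + 5×4 + 11×5 + 25×6 = 303
n = Σf = 75
Mean = 303 / 75 = 4.0400

4.0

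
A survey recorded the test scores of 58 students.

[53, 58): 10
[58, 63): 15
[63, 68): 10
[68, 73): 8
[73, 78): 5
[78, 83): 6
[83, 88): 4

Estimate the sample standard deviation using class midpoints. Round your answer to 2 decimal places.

Midpoints: 55.5, 60.5, 65.5, 70.5, 75.5, 80.5, 85.5
n = 58, Σfm = 3884, mean = 66.9655
Σfm² = 264994.5
Σf(m − x̄)² = Σfm² − (Σfm)²/n = 264994.5 − 3884²/58 = 4900.4310
Sample variance = 4900.4310 / 57 = 85.9725
Standard deviation = √85.9725 = 9.2721

9.27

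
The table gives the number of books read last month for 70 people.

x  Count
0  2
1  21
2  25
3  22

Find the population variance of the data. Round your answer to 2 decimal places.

Values: 0, 1, 2, 3
n = 70, Σfx = 137, mean = 1.9571
Σfx² = 319
Σf(x − x̄)² = Σfx² − (Σfx)²/n = 319 − 137²/70 = 50.8714
Population variance = 50.8714 / 70 = 0.7267

0.73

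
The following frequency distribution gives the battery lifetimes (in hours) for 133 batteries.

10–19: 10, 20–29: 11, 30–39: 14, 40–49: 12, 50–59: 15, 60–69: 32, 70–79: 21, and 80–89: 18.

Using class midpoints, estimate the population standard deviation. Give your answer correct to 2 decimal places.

Midpoints: 14.5, 24.5, 34.5, 44.5, 54.5, 64.5, 74.5, 84.5
n = 133, Σfm = 7398.5, mean = 55.6278
Σfm² = 471893.25
Σf(m − x̄)² = Σfm² − (Σfm)²/n = 471893.25 − 7398.5²/133 = 60330.8271
Population variance = 60330.8271 / 133 = 453.6152
Standard deviation = √453.6152 = 21.2982

21.30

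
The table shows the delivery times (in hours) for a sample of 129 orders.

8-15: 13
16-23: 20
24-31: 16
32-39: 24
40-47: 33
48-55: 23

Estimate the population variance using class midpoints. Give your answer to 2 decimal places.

166.71

Midpoints: 11.5, 19.5, 27.5, 35.5, 43.5, 51.5
n = 129, Σfm = 4451.5, mean = 34.5078
Σfm² = 175116.25
Σf(m − x̄)² = Σfm² − (Σfm)²/n = 175116.25 − 4451.5²/129 = 21504.9922
Population variance = 21504.9922 / 129 = 166.7054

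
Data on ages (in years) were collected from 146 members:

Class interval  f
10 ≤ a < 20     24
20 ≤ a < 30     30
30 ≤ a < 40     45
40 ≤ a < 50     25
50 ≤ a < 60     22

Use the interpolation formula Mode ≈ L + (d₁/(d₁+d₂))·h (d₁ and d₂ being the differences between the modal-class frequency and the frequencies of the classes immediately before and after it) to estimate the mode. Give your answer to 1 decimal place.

34.3

Modal class: 30 ≤ a < 40 (highest frequency 45).
d₁ = 45 − 30 = 15, d₂ = 45 − 25 = 20
Mode ≈ 30 + (15/(15+20)) × 10 = 30 + 4.2857 = 34.2857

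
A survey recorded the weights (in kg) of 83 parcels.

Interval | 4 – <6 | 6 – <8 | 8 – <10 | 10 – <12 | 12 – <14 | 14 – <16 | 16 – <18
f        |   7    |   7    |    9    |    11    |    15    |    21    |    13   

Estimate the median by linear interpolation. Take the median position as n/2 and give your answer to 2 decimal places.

13.00

Cumulative frequencies: 7, 14, 23, 34, 49, 70, 83
n = 83; position = n/2 = 41.5.
This falls in the class 12 – <14: L = 12, F = 34, f = 15, h = 2.
Median ≈ 12 + ((41.5 − 34) / 15) × 2 = 13.0000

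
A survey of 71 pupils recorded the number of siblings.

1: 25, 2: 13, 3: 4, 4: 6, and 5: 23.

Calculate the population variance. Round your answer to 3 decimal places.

Values: 1, 2, 3, 4, 5
n = 71, Σfx = 202, mean = 2.8451
Σfx² = 784
Σf(x − x̄)² = Σfx² − (Σfx)²/n = 784 − 202²/71 = 209.2958
Population variance = 209.2958 / 71 = 2.9478

2.948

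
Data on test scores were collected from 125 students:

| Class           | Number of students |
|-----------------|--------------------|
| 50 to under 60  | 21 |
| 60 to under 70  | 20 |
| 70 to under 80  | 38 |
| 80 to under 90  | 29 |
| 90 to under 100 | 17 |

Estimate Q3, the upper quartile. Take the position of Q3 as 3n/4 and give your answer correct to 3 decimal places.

Cumulative frequencies: 21, 41, 79, 108, 125
n = 125; position = 3n/4 = 93.75.
This falls in the class 80 to under 90: L = 80, F = 79, f = 29, h = 10.
Upper quartile ≈ 80 + ((93.75 − 79) / 29) × 10 = 85.0862

85.086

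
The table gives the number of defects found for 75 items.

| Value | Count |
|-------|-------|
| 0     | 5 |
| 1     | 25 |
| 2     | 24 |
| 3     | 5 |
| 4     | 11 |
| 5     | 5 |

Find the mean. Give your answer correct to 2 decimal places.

2.09

Values: 0, 1, 2, 3, 4, 5
Σfx = 5×0 + 25×1 + 24×2 + 5×3 + 11×4 + 5×5 = 157
n = Σf = 75
Mean = 157 / 75 = 2.0933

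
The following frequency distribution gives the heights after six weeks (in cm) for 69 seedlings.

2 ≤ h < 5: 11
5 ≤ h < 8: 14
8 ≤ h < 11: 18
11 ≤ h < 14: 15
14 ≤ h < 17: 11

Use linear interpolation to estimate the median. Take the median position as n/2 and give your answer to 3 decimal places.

9.583

Cumulative frequencies: 11, 25, 43, 58, 69
n = 69; position = n/2 = 34.5.
This falls in the class 8 ≤ h < 11: L = 8, F = 25, f = 18, h = 3.
Median ≈ 8 + ((34.5 − 25) / 18) × 3 = 9.5833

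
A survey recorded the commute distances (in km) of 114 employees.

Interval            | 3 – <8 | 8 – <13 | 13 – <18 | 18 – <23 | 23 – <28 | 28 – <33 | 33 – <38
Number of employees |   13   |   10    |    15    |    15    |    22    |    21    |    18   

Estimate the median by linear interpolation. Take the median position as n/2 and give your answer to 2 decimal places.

23.91

Cumulative frequencies: 13, 23, 38, 53, 75, 96, 114
n = 114; position = n/2 = 57.
This falls in the class 23 – <28: L = 23, F = 53, f = 22, h = 5.
Median ≈ 23 + ((57 − 53) / 22) × 5 = 23.9091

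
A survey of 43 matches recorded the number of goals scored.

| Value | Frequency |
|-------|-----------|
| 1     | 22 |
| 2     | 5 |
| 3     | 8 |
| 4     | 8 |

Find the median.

1

Cumulative frequencies: 22, 27, 35, 43
n = 43, so the median is the value in position (n+1)/2 = 22.
Position 22 falls at value 1.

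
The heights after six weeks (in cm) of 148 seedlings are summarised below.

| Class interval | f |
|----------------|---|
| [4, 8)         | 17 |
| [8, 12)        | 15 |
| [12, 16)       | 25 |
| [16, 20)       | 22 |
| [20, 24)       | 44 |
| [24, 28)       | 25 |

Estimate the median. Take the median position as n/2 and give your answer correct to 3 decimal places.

Cumulative frequencies: 17, 32, 57, 79, 123, 148
n = 148; position = n/2 = 74.
This falls in the class [16, 20): L = 16, F = 57, f = 22, h = 4.
Median ≈ 16 + ((74 − 57) / 22) × 4 = 19.0909

19.091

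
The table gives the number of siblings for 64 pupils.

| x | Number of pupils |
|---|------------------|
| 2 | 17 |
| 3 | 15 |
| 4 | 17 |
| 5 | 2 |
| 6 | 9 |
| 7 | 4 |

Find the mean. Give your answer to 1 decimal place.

3.7

Values: 2, 3, 4, 5, 6, 7
Σfx = 17×2 + 15×3 + 17×4 + 2×5 + 9×6 + 4×7 = 239
n = Σf = 64
Mean = 239 / 64 = 3.7344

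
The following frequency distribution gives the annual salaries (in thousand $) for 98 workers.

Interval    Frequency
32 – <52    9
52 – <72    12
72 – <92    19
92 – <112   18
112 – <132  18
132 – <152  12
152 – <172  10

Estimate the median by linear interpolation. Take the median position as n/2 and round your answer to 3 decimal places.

Cumulative frequencies: 9, 21, 40, 58, 76, 88, 98
n = 98; position = n/2 = 49.
This falls in the class 92 – <112: L = 92, F = 40, f = 18, h = 20.
Median ≈ 92 + ((49 − 40) / 18) × 20 = 102.0000

102.000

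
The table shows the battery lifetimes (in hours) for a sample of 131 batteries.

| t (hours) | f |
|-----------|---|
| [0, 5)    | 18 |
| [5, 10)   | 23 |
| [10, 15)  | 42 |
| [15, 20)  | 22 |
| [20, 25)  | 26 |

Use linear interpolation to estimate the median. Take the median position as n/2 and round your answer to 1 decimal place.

Cumulative frequencies: 18, 41, 83, 105, 131
n = 131; position = n/2 = 65.5.
This falls in the class [10, 15): L = 10, F = 41, f = 42, h = 5.
Median ≈ 10 + ((65.5 − 41) / 42) × 5 = 12.9167

12.9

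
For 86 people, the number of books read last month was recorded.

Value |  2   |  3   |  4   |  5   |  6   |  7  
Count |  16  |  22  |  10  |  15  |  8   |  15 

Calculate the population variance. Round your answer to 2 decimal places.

Values: 2, 3, 4, 5, 6, 7
n = 86, Σfx = 366, mean = 4.2558
Σfx² = 1820
Σf(x − x̄)² = Σfx² − (Σfx)²/n = 1820 − 366²/86 = 262.3721
Population variance = 262.3721 / 86 = 3.0508

3.05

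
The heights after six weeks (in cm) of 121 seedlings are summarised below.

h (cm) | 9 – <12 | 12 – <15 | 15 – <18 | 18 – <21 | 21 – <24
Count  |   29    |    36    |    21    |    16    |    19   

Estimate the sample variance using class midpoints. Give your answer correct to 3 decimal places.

17.308

Midpoints: 10.5, 13.5, 16.5, 19.5, 22.5
n = 121, Σfm = 1876.5, mean = 15.5083
Σfm² = 31178.25
Σf(m − x̄)² = Σfm² − (Σfm)²/n = 31178.25 − 1876.5²/121 = 2076.9917
Sample variance = 2076.9917 / 120 = 17.3083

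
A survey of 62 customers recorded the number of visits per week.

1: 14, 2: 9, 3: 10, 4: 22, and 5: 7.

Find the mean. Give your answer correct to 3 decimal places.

Values: 1, 2, 3, 4, 5
Σfx = 14×1 + 9×2 + 10×3 + 22×4 + 7×5 = 185
n = Σf = 62
Mean = 185 / 62 = 2.9839

2.984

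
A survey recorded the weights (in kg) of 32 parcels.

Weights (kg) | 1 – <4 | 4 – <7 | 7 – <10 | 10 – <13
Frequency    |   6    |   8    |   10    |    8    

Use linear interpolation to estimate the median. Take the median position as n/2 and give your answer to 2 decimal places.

7.60

Cumulative frequencies: 6, 14, 24, 32
n = 32; position = n/2 = 16.
This falls in the class 7 – <10: L = 7, F = 14, f = 10, h = 3.
Median ≈ 7 + ((16 − 14) / 10) × 3 = 7.6000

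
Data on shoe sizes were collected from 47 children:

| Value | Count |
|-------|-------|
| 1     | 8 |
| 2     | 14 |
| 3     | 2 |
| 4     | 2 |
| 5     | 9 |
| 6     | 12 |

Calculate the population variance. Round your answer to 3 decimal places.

3.779

Values: 1, 2, 3, 4, 5, 6
n = 47, Σfx = 167, mean = 3.5532
Σfx² = 771
Σf(x − x̄)² = Σfx² − (Σfx)²/n = 771 − 167²/47 = 177.6170
Population variance = 177.6170 / 47 = 3.7791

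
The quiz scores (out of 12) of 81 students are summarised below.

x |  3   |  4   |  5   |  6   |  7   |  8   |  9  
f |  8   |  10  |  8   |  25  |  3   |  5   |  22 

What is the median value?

6

Cumulative frequencies: 8, 18, 26, 51, 54, 59, 81
n = 81, so the median is the value in position (n+1)/2 = 41.
Position 41 falls at value 6.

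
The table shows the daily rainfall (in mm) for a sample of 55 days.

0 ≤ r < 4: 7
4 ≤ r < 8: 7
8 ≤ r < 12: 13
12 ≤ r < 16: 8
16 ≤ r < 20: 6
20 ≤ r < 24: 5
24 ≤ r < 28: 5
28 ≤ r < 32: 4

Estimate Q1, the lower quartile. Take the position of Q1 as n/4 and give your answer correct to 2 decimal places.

Cumulative frequencies: 7, 14, 27, 35, 41, 46, 51, 55
n = 55; position = n/4 = 13.75.
This falls in the class 4 ≤ r < 8: L = 4, F = 7, f = 7, h = 4.
Lower quartile ≈ 4 + ((13.75 − 7) / 7) × 4 = 7.8571

7.86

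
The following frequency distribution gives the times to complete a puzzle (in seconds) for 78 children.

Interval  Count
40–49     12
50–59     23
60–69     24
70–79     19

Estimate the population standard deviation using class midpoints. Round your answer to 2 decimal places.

Midpoints: 44.5, 54.5, 64.5, 74.5
n = 78, Σfm = 4751, mean = 60.9103
Σfm² = 297379.5
Σf(m − x̄)² = Σfm² − (Σfm)²/n = 297379.5 − 4751²/78 = 7994.8718
Population variance = 7994.8718 / 78 = 102.4984
Standard deviation = √102.4984 = 10.1241

10.12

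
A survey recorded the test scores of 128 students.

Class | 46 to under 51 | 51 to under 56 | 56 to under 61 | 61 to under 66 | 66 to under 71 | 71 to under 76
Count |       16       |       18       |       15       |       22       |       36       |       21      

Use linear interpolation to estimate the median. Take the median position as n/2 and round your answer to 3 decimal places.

64.409

Cumulative frequencies: 16, 34, 49, 71, 107, 128
n = 128; position = n/2 = 64.
This falls in the class 61 to under 66: L = 61, F = 49, f = 22, h = 5.
Median ≈ 61 + ((64 − 49) / 22) × 5 = 64.4091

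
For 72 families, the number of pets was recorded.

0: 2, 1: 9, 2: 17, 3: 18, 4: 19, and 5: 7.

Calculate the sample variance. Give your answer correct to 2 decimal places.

Values: 0, 1, 2, 3, 4, 5
n = 72, Σfx = 208, mean = 2.8889
Σfx² = 718
Σf(x − x̄)² = Σfx² − (Σfx)²/n = 718 − 208²/72 = 117.1111
Sample variance = 117.1111 / 71 = 1.6495

1.65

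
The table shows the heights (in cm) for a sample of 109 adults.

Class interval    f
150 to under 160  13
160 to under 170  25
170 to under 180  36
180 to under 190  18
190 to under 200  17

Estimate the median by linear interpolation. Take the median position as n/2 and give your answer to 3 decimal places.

174.583

Cumulative frequencies: 13, 38, 74, 92, 109
n = 109; position = n/2 = 54.5.
This falls in the class 170 to under 180: L = 170, F = 38, f = 36, h = 10.
Median ≈ 170 + ((54.5 − 38) / 36) × 10 = 174.5833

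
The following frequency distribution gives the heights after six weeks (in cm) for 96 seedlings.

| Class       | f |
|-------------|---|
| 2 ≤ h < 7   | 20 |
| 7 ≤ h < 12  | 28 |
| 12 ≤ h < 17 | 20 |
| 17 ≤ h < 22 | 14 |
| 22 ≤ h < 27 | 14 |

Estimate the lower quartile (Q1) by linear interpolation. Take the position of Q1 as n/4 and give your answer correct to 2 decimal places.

7.71

Cumulative frequencies: 20, 48, 68, 82, 96
n = 96; position = n/4 = 24.
This falls in the class 7 ≤ h < 12: L = 7, F = 20, f = 28, h = 5.
Lower quartile ≈ 7 + ((24 − 20) / 28) × 5 = 7.7143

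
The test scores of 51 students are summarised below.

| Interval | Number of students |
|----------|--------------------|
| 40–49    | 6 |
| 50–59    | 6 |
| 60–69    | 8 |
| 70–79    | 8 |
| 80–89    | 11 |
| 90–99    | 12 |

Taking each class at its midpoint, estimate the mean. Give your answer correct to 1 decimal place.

Midpoints: 44.5, 54.5, 64.5, 74.5, 84.5, 94.5
Σfm = 6×44.5 + 6×54.5 + 8×64.5 + 8×74.5 + 11×84.5 + 12×94.5 = 3769.5
n = Σf = 51
Mean = 3769.5 / 51 = 73.9118

73.9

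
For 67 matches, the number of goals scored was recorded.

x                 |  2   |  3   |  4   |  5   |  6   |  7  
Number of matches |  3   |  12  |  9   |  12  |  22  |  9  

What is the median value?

Cumulative frequencies: 3, 15, 24, 36, 58, 67
n = 67, so the median is the value in position (n+1)/2 = 34.
Position 34 falls at value 5.

5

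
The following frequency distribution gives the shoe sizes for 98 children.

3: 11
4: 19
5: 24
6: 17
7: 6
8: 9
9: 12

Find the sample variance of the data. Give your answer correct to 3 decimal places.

3.469

Values: 3, 4, 5, 6, 7, 8, 9
n = 98, Σfx = 553, mean = 5.6429
Σfx² = 3457
Σf(x − x̄)² = Σfx² − (Σfx)²/n = 3457 − 553²/98 = 336.5000
Sample variance = 336.5000 / 97 = 3.4691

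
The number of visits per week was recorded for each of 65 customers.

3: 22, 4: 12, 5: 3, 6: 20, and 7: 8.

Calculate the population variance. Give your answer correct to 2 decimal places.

2.24

Values: 3, 4, 5, 6, 7
n = 65, Σfx = 305, mean = 4.6923
Σfx² = 1577
Σf(x − x̄)² = Σfx² − (Σfx)²/n = 1577 − 305²/65 = 145.8462
Population variance = 145.8462 / 65 = 2.2438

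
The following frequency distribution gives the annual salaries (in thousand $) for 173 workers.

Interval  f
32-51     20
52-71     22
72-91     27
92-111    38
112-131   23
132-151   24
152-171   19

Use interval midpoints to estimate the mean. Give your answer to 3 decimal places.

Midpoints: 41.5, 61.5, 81.5, 101.5, 121.5, 141.5, 161.5
Σfm = 20×41.5 + 22×61.5 + 27×81.5 + 38×101.5 + 23×121.5 + 24×141.5 + 19×161.5 = 17499.5
n = Σf = 173
Mean = 17499.5 / 173 = 101.1532

101.153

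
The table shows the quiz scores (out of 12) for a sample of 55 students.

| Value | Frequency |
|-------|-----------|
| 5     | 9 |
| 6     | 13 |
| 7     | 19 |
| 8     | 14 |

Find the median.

7

Cumulative frequencies: 9, 22, 41, 55
n = 55, so the median is the value in position (n+1)/2 = 28.
Position 28 falls at value 7.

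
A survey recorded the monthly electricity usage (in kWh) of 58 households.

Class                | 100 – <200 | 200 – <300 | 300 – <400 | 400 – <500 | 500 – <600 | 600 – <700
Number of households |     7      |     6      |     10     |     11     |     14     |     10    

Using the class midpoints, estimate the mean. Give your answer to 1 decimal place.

434.5

Midpoints: 150, 250, 350, 450, 550, 650
Σfm = 7×150 + 6×250 + 10×350 + 11×450 + 14×550 + 10×650 = 25200
n = Σf = 58
Mean = 25200 / 58 = 434.4828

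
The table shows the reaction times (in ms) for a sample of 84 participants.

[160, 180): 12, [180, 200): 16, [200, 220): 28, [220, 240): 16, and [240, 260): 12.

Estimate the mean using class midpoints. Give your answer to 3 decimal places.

Midpoints: 170, 190, 210, 230, 250
Σfm = 12×170 + 16×190 + 28×210 + 16×230 + 12×250 = 17640
n = Σf = 84
Mean = 17640 / 84 = 210.0000

210.000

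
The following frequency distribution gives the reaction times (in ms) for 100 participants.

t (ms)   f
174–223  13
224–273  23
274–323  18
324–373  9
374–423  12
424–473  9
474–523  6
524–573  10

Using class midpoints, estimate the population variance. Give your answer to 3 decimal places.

Midpoints: 198.5, 248.5, 298.5, 348.5, 398.5, 448.5, 498.5, 548.5
n = 100, Σfm = 34100, mean = 341.0000
Σfm² = 12844975
Σf(m − x̄)² = Σfm² − (Σfm)²/n = 12844975 − 34100²/100 = 1216875.0000
Population variance = 1216875.0000 / 100 = 12168.7500

12168.750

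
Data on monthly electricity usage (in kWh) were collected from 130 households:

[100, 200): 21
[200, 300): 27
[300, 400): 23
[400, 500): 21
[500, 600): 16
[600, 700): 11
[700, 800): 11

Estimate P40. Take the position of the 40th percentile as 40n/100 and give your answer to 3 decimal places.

Cumulative frequencies: 21, 48, 71, 92, 108, 119, 130
n = 130; position = 40n/100 = 52.
This falls in the class [300, 400): L = 300, F = 48, f = 23, h = 100.
40th percentile ≈ 300 + ((52 − 48) / 23) × 100 = 317.3913

317.391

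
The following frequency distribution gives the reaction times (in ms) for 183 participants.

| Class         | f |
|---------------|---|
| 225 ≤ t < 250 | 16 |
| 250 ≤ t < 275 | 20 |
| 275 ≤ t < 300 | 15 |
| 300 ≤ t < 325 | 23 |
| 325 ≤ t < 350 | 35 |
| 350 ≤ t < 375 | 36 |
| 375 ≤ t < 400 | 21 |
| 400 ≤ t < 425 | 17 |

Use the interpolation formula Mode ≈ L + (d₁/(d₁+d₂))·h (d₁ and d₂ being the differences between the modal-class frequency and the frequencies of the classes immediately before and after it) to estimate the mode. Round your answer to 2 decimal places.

Modal class: 350 ≤ t < 375 (highest frequency 36).
d₁ = 36 − 35 = 1, d₂ = 36 − 21 = 15
Mode ≈ 350 + (1/(1+15)) × 25 = 350 + 1.5625 = 351.5625

351.56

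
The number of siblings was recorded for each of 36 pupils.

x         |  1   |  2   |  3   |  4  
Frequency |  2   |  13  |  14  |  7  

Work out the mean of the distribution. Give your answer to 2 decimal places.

Values: 1, 2, 3, 4
Σfx = 2×1 + 13×2 + 14×3 + 7×4 = 98
n = Σf = 36
Mean = 98 / 36 = 2.7222

2.72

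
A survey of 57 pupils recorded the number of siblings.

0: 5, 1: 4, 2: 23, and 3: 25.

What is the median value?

2

Cumulative frequencies: 5, 9, 32, 57
n = 57, so the median is the value in position (n+1)/2 = 29.
Position 29 falls at value 2.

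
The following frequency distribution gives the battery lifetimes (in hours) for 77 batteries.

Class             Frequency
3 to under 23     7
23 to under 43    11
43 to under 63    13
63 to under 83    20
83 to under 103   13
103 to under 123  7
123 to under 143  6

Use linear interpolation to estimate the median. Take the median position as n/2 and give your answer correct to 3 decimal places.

Cumulative frequencies: 7, 18, 31, 51, 64, 71, 77
n = 77; position = n/2 = 38.5.
This falls in the class 63 to under 83: L = 63, F = 31, f = 20, h = 20.
Median ≈ 63 + ((38.5 − 31) / 20) × 20 = 70.5000

70.500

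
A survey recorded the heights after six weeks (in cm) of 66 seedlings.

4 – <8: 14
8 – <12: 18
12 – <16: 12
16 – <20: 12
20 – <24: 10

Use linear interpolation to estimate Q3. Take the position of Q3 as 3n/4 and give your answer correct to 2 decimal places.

17.83

Cumulative frequencies: 14, 32, 44, 56, 66
n = 66; position = 3n/4 = 49.5.
This falls in the class 16 – <20: L = 16, F = 44, f = 12, h = 4.
Upper quartile ≈ 16 + ((49.5 − 44) / 12) × 4 = 17.8333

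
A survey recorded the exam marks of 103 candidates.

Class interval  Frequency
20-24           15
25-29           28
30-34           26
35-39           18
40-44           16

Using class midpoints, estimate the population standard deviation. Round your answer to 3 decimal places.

Midpoints: 22, 27, 32, 37, 42
n = 103, Σfm = 3256, mean = 31.6117
Σfm² = 107162
Σf(m − x̄)² = Σfm² − (Σfm)²/n = 107162 − 3256²/103 = 4234.4660
Population variance = 4234.4660 / 103 = 41.1113
Standard deviation = √41.1113 = 6.4118

6.412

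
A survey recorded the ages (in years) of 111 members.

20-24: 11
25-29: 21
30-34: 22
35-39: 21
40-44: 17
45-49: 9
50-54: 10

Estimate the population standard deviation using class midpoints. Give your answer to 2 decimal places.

Midpoints: 22, 27, 32, 37, 42, 47, 52
n = 111, Σfm = 3947, mean = 35.5586
Σfm² = 148819
Σf(m − x̄)² = Σfm² − (Σfm)²/n = 148819 − 3947²/111 = 8469.3694
Population variance = 8469.3694 / 111 = 76.3006
Standard deviation = √76.3006 = 8.7350

8.74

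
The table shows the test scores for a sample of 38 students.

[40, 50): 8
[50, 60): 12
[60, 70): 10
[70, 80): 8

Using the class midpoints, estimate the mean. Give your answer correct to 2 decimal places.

Midpoints: 45, 55, 65, 75
Σfm = 8×45 + 12×55 + 10×65 + 8×75 = 2270
n = Σf = 38
Mean = 2270 / 38 = 59.7368

59.74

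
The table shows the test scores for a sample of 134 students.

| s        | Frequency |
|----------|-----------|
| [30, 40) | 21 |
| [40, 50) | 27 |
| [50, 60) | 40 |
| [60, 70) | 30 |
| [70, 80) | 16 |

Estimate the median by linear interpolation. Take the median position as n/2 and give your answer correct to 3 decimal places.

Cumulative frequencies: 21, 48, 88, 118, 134
n = 134; position = n/2 = 67.
This falls in the class [50, 60): L = 50, F = 48, f = 40, h = 10.
Median ≈ 50 + ((67 − 48) / 40) × 10 = 54.7500

54.750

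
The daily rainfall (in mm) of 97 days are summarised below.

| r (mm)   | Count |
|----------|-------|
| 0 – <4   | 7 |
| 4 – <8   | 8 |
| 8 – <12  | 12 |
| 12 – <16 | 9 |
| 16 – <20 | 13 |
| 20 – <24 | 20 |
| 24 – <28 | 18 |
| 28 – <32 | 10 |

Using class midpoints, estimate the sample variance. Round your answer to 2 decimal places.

Midpoints: 2, 6, 10, 14, 18, 22, 26, 30
n = 97, Σfm = 1750, mean = 18.0412
Σfm² = 38340
Σf(m − x̄)² = Σfm² − (Σfm)²/n = 38340 − 1750²/97 = 6767.8351
Sample variance = 6767.8351 / 96 = 70.4983

70.50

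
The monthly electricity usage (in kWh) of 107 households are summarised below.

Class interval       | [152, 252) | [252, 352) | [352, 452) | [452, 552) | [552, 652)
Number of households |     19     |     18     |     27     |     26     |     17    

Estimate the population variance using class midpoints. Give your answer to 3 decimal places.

Midpoints: 202, 302, 402, 502, 602
n = 107, Σfm = 43414, mean = 405.7383
Σfm² = 19493228
Σf(m − x̄)² = Σfm² − (Σfm)²/n = 19493228 − 43414²/107 = 1878504.6729
Population variance = 1878504.6729 / 107 = 17556.1184

17556.118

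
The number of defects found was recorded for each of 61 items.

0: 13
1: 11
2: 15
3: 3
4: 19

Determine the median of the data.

2

Cumulative frequencies: 13, 24, 39, 42, 61
n = 61, so the median is the value in position (n+1)/2 = 31.
Position 31 falls at value 2.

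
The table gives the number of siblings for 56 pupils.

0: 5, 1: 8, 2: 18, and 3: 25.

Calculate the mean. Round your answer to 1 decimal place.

Values: 0, 1, 2, 3
Σfx = 5×0 + 8×1 + 18×2 + 25×3 = 119
n = Σf = 56
Mean = 119 / 56 = 2.1250

2.1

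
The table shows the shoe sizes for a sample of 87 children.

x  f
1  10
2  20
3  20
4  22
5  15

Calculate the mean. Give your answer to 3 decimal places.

3.138

Values: 1, 2, 3, 4, 5
Σfx = 10×1 + 20×2 + 20×3 + 22×4 + 15×5 = 273
n = Σf = 87
Mean = 273 / 87 = 3.1379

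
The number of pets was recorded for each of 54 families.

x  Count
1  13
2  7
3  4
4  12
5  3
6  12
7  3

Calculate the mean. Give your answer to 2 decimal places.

3.61

Values: 1, 2, 3, 4, 5, 6, 7
Σfx = 13×1 + 7×2 + 4×3 + 12×4 + 3×5 + 12×6 + 3×7 = 195
n = Σf = 54
Mean = 195 / 54 = 3.6111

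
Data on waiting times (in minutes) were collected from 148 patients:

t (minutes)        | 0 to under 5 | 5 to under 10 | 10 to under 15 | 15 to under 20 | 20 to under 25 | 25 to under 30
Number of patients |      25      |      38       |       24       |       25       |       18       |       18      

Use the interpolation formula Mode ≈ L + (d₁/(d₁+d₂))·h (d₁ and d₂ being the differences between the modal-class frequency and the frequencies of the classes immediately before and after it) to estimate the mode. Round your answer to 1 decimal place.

7.4

Modal class: 5 to under 10 (highest frequency 38).
d₁ = 38 − 25 = 13, d₂ = 38 − 24 = 14
Mode ≈ 5 + (13/(13+14)) × 5 = 5 + 2.4074 = 7.4074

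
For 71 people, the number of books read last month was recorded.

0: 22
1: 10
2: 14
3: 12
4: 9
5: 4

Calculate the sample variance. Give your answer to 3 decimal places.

2.571

Values: 0, 1, 2, 3, 4, 5
n = 71, Σfx = 130, mean = 1.8310
Σfx² = 418
Σf(x − x̄)² = Σfx² − (Σfx)²/n = 418 − 130²/71 = 179.9718
Sample variance = 179.9718 / 70 = 2.5710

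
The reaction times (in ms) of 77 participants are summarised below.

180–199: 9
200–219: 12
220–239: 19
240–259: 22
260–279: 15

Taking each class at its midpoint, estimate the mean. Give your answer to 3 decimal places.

Midpoints: 189.5, 209.5, 229.5, 249.5, 269.5
Σfm = 9×189.5 + 12×209.5 + 19×229.5 + 22×249.5 + 15×269.5 = 18111.5
n = Σf = 77
Mean = 18111.5 / 77 = 235.2143

235.214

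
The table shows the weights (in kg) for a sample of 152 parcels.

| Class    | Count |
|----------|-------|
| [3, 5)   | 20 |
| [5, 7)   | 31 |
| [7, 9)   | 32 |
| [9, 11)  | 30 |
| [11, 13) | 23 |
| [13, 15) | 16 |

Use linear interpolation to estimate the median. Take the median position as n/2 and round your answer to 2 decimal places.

Cumulative frequencies: 20, 51, 83, 113, 136, 152
n = 152; position = n/2 = 76.
This falls in the class [7, 9): L = 7, F = 51, f = 32, h = 2.
Median ≈ 7 + ((76 − 51) / 32) × 2 = 8.5625

8.56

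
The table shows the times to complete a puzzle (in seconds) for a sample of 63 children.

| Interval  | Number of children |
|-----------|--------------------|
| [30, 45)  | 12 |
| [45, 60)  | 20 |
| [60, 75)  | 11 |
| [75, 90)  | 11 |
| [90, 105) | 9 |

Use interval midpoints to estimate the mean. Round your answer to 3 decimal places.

63.929

Midpoints: 37.5, 52.5, 67.5, 82.5, 97.5
Σfm = 12×37.5 + 20×52.5 + 11×67.5 + 11×82.5 + 9×97.5 = 4027.5
n = Σf = 63
Mean = 4027.5 / 63 = 63.9286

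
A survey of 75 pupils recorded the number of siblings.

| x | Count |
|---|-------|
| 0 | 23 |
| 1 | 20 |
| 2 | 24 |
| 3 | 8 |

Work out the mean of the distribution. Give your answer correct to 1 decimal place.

Values: 0, 1, 2, 3
Σfx = 23×0 + 20×1 + 24×2 + 8×3 = 92
n = Σf = 75
Mean = 92 / 75 = 1.2267

1.2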